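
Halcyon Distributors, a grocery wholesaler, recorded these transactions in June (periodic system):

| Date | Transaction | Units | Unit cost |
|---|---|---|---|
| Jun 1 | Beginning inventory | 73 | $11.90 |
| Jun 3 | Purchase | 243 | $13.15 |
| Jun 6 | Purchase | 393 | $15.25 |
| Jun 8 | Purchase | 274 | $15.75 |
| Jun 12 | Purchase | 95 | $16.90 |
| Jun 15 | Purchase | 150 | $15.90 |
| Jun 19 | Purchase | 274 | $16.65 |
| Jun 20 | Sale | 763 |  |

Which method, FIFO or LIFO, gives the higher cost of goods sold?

FIFO COGS: 73 @ $11.90 + 243 @ $13.15 + 393 @ $15.25 + 54 @ $15.75 = $10,907.90
LIFO COGS: 274 @ $16.65 + 150 @ $15.90 + 95 @ $16.90 + 244 @ $15.75 = $12,395.60

LIFO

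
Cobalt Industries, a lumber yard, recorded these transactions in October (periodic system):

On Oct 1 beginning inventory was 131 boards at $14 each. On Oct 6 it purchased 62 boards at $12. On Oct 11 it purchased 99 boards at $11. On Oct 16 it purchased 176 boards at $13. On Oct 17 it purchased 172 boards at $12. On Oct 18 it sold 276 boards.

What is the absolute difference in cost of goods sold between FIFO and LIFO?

$75

FIFO COGS: 131 @ $14 + 62 @ $12 + 83 @ $11 = $3,491
LIFO COGS: 172 @ $12 + 104 @ $13 = $3,416
Difference = |$3,491 − $3,416| = $75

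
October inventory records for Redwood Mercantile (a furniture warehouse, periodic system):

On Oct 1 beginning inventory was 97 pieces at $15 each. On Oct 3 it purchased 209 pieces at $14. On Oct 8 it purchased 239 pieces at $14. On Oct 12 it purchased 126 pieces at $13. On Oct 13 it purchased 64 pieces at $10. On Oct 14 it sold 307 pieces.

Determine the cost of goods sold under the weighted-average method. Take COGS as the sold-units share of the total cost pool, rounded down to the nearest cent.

COGS = $4,178.95

Oct 14, sell 307: 307/735 × $10,005.00 → $4,178.95
Ending inventory (cost pool remaining) = $5,826.05
Check: goods available $10,005.00 = COGS $4,178.95 + ending $5,826.05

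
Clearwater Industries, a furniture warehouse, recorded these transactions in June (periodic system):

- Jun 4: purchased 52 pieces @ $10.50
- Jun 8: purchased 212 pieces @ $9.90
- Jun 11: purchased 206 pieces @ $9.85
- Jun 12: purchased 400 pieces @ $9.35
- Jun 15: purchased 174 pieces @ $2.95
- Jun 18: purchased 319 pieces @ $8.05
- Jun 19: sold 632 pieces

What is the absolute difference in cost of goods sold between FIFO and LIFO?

FIFO COGS: 52 @ $10.50 + 212 @ $9.90 + 206 @ $9.85 + 162 @ $9.35 = $6,188.60
LIFO COGS: 319 @ $8.05 + 174 @ $2.95 + 139 @ $9.35 = $4,380.90
Difference = |$6,188.60 − $4,380.90| = $1,807.70

$1,807.70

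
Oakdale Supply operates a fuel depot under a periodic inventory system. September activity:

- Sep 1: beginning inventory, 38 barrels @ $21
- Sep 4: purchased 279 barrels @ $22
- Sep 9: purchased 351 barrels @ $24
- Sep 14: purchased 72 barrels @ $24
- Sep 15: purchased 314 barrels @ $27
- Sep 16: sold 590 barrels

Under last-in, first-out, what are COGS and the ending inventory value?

COGS = $15,102; ending inventory = $10,464

Sep 16, 590 sold [LIFO — newest first]: 314 @ $27 + 72 @ $24 + 204 @ $24 = $15,102
Ending inventory: 38 @ $21 + 279 @ $22 + 147 @ $24 = $10,464
Check: goods available $25,566 = COGS $15,102 + ending $10,464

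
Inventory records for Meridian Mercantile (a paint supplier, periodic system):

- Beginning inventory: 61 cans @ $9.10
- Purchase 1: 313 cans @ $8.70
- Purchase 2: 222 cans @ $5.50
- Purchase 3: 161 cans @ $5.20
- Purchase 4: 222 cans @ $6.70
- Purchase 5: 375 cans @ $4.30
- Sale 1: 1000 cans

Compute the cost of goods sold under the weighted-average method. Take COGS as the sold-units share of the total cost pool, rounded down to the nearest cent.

COGS = $6,230.64

Sale 1, sell 1000: 1000/1354 × $8,436.30 → $6,230.64
Ending inventory (cost pool remaining) = $2,205.66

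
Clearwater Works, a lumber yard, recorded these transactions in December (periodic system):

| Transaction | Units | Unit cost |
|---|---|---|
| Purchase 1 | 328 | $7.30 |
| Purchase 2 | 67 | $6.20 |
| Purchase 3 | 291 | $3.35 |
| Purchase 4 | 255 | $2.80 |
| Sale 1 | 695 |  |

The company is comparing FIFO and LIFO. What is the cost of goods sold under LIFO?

COGS = $2,702.85

FIFO COGS: 328 @ $7.30 + 67 @ $6.20 + 291 @ $3.35 + 9 @ $2.80 = $3,809.85
LIFO COGS: 255 @ $2.80 + 291 @ $3.35 + 67 @ $6.20 + 82 @ $7.30 = $2,702.85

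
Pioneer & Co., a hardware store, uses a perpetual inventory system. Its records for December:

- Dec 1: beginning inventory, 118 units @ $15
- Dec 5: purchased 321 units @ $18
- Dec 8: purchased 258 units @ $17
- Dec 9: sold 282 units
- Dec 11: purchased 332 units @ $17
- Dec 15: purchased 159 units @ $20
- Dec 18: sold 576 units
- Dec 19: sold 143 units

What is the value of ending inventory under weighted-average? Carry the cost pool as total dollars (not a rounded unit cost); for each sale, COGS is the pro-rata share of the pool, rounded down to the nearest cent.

After Dec 1: 118 on hand, pool $1,770.00 (≈ $15.0000 each)
After Dec 5: 439 on hand, pool $7,548.00 (≈ $17.1936 each)
After Dec 8: 697 on hand, pool $11,934.00 (≈ $17.1220 each)
Dec 9, sell 282: 282/697 × $11,934.00 → $4,828.39
After Dec 11: 747 on hand, pool $12,749.61 (≈ $17.0678 each)
After Dec 15: 906 on hand, pool $15,929.61 (≈ $17.5824 each)
Dec 18, sell 576: 576/906 × $15,929.61 → $10,127.43
Dec 19, sell 143: 143/330 × $5,802.18 → $2,514.27
Total COGS = $4,828.39 + $10,127.43 + $2,514.27 = $17,470.09
Ending inventory (cost pool remaining) = $3,287.91

Ending inventory = $3,287.91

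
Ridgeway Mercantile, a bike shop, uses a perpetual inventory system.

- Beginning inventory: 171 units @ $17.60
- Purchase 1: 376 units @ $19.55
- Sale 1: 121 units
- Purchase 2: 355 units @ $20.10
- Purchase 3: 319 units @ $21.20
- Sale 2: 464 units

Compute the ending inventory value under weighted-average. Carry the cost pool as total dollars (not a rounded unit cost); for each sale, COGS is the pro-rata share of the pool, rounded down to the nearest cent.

Ending inventory = $12,700.88

After Beginning: 171 on hand, pool $3,009.60 (≈ $17.6000 each)
After Purchase 1: 547 on hand, pool $10,360.40 (≈ $18.9404 each)
Sale 1, sell 121: 121/547 × $10,360.40 → $2,291.78
After Purchase 2: 781 on hand, pool $15,204.12 (≈ $19.4675 each)
After Purchase 3: 1100 on hand, pool $21,966.92 (≈ $19.9699 each)
Sale 2, sell 464: 464/1100 × $21,966.92 → $9,266.04
Total COGS = $2,291.78 + $9,266.04 = $11,557.82
Ending inventory (cost pool remaining) = $12,700.88
Check: goods available $24,258.70 = COGS $11,557.82 + ending $12,700.88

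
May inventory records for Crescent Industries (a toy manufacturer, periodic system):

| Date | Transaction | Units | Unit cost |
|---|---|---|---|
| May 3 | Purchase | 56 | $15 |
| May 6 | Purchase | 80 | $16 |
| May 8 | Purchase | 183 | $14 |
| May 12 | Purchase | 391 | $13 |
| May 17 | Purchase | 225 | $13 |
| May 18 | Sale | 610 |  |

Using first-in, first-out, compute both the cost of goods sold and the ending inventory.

COGS = $8,465; ending inventory = $4,225

May 18, 610 sold [FIFO — oldest first]: 56 @ $15 + 80 @ $16 + 183 @ $14 + 291 @ $13 = $8,465
Ending inventory: 100 @ $13 + 225 @ $13 = $4,225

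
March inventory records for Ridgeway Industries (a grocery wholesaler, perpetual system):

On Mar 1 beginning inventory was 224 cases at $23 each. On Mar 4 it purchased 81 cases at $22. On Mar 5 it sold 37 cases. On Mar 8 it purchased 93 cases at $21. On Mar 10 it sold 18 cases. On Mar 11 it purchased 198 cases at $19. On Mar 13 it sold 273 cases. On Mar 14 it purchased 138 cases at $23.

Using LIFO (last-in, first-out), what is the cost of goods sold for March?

COGS = $6,529

Mar 5, 37 sold [LIFO — newest first]: 37 @ $22 = $814
Mar 10, 18 sold [LIFO — newest first]: 18 @ $21 = $378
Mar 13, 273 sold [LIFO — newest first]: 198 @ $19 + 75 @ $21 = $5,337
Total COGS = $814 + $378 + $5,337 = $6,529
Ending inventory: 224 @ $23 + 44 @ $22 + 138 @ $23 = $9,294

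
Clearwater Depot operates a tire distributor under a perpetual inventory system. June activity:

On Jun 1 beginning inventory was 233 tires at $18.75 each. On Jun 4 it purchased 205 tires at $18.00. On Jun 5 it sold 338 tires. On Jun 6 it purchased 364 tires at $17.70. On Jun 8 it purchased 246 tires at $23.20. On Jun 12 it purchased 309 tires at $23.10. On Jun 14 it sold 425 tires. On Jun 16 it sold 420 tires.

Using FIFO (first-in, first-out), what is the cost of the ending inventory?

Ending inventory = $4,019.40

Jun 5, 338 sold [FIFO — oldest first]: 233 @ $18.75 + 105 @ $18.00 = $6,258.75
Jun 14, 425 sold [FIFO — oldest first]: 100 @ $18.00 + 325 @ $17.70 = $7,552.50
Jun 16, 420 sold [FIFO — oldest first]: 39 @ $17.70 + 246 @ $23.20 + 135 @ $23.10 = $9,516.00
Total COGS = $6,258.75 + $7,552.50 + $9,516.00 = $23,327.25
Ending inventory: 174 @ $23.10 = $4,019.40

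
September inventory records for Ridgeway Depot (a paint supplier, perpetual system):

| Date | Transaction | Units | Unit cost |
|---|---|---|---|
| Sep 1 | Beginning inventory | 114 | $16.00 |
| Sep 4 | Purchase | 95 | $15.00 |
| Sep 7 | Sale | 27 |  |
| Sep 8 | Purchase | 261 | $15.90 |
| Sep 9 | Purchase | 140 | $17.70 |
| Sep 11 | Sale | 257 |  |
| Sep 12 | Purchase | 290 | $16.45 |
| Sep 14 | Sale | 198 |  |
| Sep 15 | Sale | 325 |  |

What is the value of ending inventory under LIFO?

Ending inventory = $1,488.00

Sep 7, 27 sold [LIFO — newest first]: 27 @ $15.00 = $405.00
Sep 11, 257 sold [LIFO — newest first]: 140 @ $17.70 + 117 @ $15.90 = $4,338.30
Sep 14, 198 sold [LIFO — newest first]: 198 @ $16.45 = $3,257.10
Sep 15, 325 sold [LIFO — newest first]: 92 @ $16.45 + 144 @ $15.90 + 68 @ $15.00 + 21 @ $16.00 = $5,159.00
Total COGS = $405.00 + $4,338.30 + $3,257.10 + $5,159.00 = $13,159.40
Ending inventory: 93 @ $16.00 = $1,488.00
Check: goods available $14,647.40 = COGS $13,159.40 + ending $1,488.00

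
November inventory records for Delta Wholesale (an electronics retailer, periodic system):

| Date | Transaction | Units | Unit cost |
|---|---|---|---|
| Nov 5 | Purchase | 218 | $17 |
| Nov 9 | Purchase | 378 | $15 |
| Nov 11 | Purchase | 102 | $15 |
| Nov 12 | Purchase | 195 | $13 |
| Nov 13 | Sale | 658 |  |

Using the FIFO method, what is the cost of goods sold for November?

COGS = $10,306

Nov 13, 658 sold [FIFO — oldest first]: 218 @ $17 + 378 @ $15 + 62 @ $15 = $10,306
Ending inventory: 40 @ $15 + 195 @ $13 = $3,135
Check: goods available $13,441 = COGS $10,306 + ending $3,135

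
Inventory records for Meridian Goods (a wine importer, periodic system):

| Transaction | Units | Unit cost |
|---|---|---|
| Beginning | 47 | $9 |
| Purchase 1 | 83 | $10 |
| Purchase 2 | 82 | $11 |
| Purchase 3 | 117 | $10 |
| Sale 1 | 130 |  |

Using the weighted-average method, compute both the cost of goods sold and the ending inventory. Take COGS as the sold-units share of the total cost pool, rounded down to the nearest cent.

Sale 1, sell 130: 130/329 × $3,325.00 → $1,313.82
Ending inventory (cost pool remaining) = $2,011.18

COGS = $1,313.82; ending inventory = $2,011.18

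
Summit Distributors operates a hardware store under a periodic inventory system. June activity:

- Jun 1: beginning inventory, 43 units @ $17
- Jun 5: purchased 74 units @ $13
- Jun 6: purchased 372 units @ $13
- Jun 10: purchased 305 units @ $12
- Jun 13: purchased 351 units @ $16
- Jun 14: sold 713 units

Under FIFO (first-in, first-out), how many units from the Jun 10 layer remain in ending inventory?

81

Jun 14, 713 sold [FIFO — oldest first]: 43 @ $17 + 74 @ $13 + 372 @ $13 + 224 @ $12 = $9,217
Ending inventory: 81 @ $12 + 351 @ $16 = $6,588
Check: goods available $15,805 = COGS $9,217 + ending $6,588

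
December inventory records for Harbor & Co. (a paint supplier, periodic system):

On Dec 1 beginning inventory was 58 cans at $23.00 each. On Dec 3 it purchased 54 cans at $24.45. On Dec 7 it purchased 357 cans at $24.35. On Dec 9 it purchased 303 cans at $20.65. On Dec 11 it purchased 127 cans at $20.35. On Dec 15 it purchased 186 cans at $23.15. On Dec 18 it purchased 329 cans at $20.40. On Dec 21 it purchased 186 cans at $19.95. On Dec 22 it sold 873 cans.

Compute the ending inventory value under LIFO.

Ending inventory = $16,674.95

Dec 22, 873 sold [LIFO — newest first]: 186 @ $19.95 + 329 @ $20.40 + 186 @ $23.15 + 127 @ $20.35 + 45 @ $20.65 = $18,241.90
Ending inventory: 58 @ $23.00 + 54 @ $24.45 + 357 @ $24.35 + 258 @ $20.65 = $16,674.95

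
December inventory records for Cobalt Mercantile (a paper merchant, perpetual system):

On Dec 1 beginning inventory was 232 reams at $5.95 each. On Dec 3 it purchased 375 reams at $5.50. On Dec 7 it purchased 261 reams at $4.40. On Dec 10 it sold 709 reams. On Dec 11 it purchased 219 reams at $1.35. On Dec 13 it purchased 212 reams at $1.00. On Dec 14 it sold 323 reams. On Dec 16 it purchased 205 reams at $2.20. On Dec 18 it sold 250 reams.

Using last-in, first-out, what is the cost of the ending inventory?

Ending inventory = $1,031.10

Dec 10, 709 sold [LIFO — newest first]: 261 @ $4.40 + 375 @ $5.50 + 73 @ $5.95 = $3,645.25
Dec 14, 323 sold [LIFO — newest first]: 212 @ $1.00 + 111 @ $1.35 = $361.85
Dec 18, 250 sold [LIFO — newest first]: 205 @ $2.20 + 45 @ $1.35 = $511.75
Total COGS = $3,645.25 + $361.85 + $511.75 = $4,518.85
Ending inventory: 159 @ $5.95 + 63 @ $1.35 = $1,031.10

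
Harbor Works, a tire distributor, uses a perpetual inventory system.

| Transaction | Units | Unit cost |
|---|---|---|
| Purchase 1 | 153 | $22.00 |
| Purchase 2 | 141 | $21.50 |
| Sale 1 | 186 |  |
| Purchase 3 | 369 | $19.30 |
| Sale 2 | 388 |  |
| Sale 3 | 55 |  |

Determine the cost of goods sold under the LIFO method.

Sale 1 (186) [LIFO — newest first]: 141 @ $21.50 + 45 @ $22.00 = $4,021.50
Sale 2 (388) [LIFO — newest first]: 369 @ $19.30 + 19 @ $22.00 = $7,539.70
Sale 3 (55) [LIFO — newest first]: 55 @ $22.00 = $1,210.00
Total COGS = $4,021.50 + $7,539.70 + $1,210.00 = $12,771.20
Ending inventory: 34 @ $22.00 = $748.00

COGS = $12,771.20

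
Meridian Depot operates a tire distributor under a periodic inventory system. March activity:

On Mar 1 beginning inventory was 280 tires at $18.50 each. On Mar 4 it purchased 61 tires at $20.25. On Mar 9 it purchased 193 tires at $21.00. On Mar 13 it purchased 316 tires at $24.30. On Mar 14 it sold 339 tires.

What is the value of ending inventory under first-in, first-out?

Mar 14, 339 sold [FIFO — oldest first]: 280 @ $18.50 + 59 @ $20.25 = $6,374.75
Ending inventory: 2 @ $20.25 + 193 @ $21.00 + 316 @ $24.30 = $11,772.30
Check: goods available $18,147.05 = COGS $6,374.75 + ending $11,772.30

Ending inventory = $11,772.30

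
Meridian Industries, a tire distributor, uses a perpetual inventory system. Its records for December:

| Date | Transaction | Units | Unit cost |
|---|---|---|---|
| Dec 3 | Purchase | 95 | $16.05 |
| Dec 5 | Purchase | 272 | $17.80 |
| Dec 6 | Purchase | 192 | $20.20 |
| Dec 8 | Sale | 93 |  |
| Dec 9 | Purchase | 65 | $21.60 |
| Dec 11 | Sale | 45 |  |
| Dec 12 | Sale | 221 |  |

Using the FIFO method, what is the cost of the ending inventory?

Ending inventory = $5,424.80

Dec 8, 93 sold [FIFO — oldest first]: 93 @ $16.05 = $1,492.65
Dec 11, 45 sold [FIFO — oldest first]: 2 @ $16.05 + 43 @ $17.80 = $797.50
Dec 12, 221 sold [FIFO — oldest first]: 221 @ $17.80 = $3,933.80
Total COGS = $1,492.65 + $797.50 + $3,933.80 = $6,223.95
Ending inventory: 8 @ $17.80 + 192 @ $20.20 + 65 @ $21.60 = $5,424.80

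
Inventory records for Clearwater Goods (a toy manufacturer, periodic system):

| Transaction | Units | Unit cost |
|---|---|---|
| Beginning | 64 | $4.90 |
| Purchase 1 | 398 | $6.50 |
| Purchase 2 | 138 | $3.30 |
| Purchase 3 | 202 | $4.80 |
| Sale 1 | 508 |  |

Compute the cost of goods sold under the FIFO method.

COGS = $3,052.40

Sale 1 (508) [FIFO — oldest first]: 64 @ $4.90 + 398 @ $6.50 + 46 @ $3.30 = $3,052.40
Ending inventory: 92 @ $3.30 + 202 @ $4.80 = $1,273.20
Check: goods available $4,325.60 = COGS $3,052.40 + ending $1,273.20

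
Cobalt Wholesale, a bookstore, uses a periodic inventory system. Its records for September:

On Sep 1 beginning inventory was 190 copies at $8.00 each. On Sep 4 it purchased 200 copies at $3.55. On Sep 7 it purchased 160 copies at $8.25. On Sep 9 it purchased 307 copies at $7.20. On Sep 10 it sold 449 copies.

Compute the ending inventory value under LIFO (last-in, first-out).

Sep 10, 449 sold [LIFO — newest first]: 307 @ $7.20 + 142 @ $8.25 = $3,381.90
Ending inventory: 190 @ $8.00 + 200 @ $3.55 + 18 @ $8.25 = $2,378.50
Check: goods available $5,760.40 = COGS $3,381.90 + ending $2,378.50

Ending inventory = $2,378.50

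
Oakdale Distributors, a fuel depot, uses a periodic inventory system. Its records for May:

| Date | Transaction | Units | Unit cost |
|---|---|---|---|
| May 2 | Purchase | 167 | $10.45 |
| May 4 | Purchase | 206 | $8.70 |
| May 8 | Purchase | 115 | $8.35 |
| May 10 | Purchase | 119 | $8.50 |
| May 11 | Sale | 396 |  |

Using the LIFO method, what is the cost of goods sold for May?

COGS = $3,381.15

May 11, 396 sold [LIFO — newest first]: 119 @ $8.50 + 115 @ $8.35 + 162 @ $8.70 = $3,381.15
Ending inventory: 167 @ $10.45 + 44 @ $8.70 = $2,127.95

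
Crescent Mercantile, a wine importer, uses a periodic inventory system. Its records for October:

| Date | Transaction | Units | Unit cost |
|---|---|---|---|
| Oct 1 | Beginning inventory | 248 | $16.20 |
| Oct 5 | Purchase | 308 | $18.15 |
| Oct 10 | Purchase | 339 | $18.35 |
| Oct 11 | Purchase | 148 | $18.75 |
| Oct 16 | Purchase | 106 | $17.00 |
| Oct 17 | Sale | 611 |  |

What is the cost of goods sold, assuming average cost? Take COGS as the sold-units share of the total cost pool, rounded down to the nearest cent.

COGS = $10,850.93

Oct 17, sell 611: 611/1149 × $20,405.45 → $10,850.93
Ending inventory (cost pool remaining) = $9,554.52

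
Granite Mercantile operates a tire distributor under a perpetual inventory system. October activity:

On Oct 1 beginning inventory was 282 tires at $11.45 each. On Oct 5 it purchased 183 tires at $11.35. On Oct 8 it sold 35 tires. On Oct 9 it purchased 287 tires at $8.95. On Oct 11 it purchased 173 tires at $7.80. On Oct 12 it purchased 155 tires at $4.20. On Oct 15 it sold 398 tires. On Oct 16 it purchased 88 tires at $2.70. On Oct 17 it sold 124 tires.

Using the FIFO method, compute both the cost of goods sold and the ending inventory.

Oct 8, 35 sold [FIFO — oldest first]: 35 @ $11.45 = $400.75
Oct 15, 398 sold [FIFO — oldest first]: 247 @ $11.45 + 151 @ $11.35 = $4,542.00
Oct 17, 124 sold [FIFO — oldest first]: 32 @ $11.35 + 92 @ $8.95 = $1,186.60
Total COGS = $400.75 + $4,542.00 + $1,186.60 = $6,129.35
Ending inventory: 195 @ $8.95 + 173 @ $7.80 + 155 @ $4.20 + 88 @ $2.70 = $3,983.25

COGS = $6,129.35; ending inventory = $3,983.25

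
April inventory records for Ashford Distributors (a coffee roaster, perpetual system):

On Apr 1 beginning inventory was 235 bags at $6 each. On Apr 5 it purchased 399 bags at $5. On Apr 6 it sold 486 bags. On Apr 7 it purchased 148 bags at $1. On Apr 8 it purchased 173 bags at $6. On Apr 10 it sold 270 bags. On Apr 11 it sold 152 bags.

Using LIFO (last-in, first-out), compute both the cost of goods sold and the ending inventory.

Apr 6, 486 sold [LIFO — newest first]: 399 @ $5 + 87 @ $6 = $2,517
Apr 10, 270 sold [LIFO — newest first]: 173 @ $6 + 97 @ $1 = $1,135
Apr 11, 152 sold [LIFO — newest first]: 51 @ $1 + 101 @ $6 = $657
Total COGS = $2,517 + $1,135 + $657 = $4,309
Ending inventory: 47 @ $6 = $282

COGS = $4,309; ending inventory = $282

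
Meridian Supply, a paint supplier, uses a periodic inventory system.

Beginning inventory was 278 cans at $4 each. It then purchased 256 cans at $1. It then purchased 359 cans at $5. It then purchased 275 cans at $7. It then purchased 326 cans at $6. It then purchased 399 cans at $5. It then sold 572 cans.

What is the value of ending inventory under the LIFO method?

Sale 1 (572) [LIFO — newest first]: 399 @ $5 + 173 @ $6 = $3,033
Ending inventory: 278 @ $4 + 256 @ $1 + 359 @ $5 + 275 @ $7 + 153 @ $6 = $6,006

Ending inventory = $6,006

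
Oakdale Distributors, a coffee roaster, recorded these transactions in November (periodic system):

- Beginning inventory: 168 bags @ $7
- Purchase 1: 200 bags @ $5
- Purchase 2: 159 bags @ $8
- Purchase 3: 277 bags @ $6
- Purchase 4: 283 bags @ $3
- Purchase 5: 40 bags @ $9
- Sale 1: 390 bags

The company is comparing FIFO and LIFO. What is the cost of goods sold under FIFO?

COGS = $2,352

FIFO COGS: 168 @ $7 + 200 @ $5 + 22 @ $8 = $2,352
LIFO COGS: 40 @ $9 + 283 @ $3 + 67 @ $6 = $1,611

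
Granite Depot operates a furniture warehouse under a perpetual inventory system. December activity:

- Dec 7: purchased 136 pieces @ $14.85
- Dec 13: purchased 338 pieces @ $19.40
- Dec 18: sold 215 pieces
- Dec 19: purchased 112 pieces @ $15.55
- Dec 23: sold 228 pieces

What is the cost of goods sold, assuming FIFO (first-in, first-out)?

Dec 18, 215 sold [FIFO — oldest first]: 136 @ $14.85 + 79 @ $19.40 = $3,552.20
Dec 23, 228 sold [FIFO — oldest first]: 228 @ $19.40 = $4,423.20
Total COGS = $3,552.20 + $4,423.20 = $7,975.40
Ending inventory: 31 @ $19.40 + 112 @ $15.55 = $2,343.00

COGS = $7,975.40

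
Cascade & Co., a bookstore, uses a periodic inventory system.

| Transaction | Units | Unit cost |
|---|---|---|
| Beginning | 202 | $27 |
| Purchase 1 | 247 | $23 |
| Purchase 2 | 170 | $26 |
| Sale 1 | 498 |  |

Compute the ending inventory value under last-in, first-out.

Sale 1 (498) [LIFO — newest first]: 170 @ $26 + 247 @ $23 + 81 @ $27 = $12,288
Ending inventory: 121 @ $27 = $3,267
Check: goods available $15,555 = COGS $12,288 + ending $3,267

Ending inventory = $3,267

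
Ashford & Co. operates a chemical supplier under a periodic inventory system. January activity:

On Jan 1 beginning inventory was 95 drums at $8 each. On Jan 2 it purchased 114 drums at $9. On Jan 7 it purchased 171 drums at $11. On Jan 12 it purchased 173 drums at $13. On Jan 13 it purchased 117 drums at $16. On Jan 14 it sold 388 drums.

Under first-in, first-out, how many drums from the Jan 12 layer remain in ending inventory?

165

Jan 14, 388 sold [FIFO — oldest first]: 95 @ $8 + 114 @ $9 + 171 @ $11 + 8 @ $13 = $3,771
Ending inventory: 165 @ $13 + 117 @ $16 = $4,017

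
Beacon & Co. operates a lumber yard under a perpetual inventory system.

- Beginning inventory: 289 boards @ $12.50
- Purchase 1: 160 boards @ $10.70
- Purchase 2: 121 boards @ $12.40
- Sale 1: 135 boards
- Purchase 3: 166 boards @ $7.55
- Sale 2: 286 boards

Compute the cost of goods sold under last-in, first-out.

COGS = $4,187.50

Sale 1 (135) [LIFO — newest first]: 121 @ $12.40 + 14 @ $10.70 = $1,650.20
Sale 2 (286) [LIFO — newest first]: 166 @ $7.55 + 120 @ $10.70 = $2,537.30
Total COGS = $1,650.20 + $2,537.30 = $4,187.50
Ending inventory: 289 @ $12.50 + 26 @ $10.70 = $3,890.70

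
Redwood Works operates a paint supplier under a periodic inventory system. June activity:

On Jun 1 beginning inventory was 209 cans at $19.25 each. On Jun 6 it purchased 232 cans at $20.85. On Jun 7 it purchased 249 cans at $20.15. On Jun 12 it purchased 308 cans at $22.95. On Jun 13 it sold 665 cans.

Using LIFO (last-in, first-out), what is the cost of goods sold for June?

Jun 13, 665 sold [LIFO — newest first]: 308 @ $22.95 + 249 @ $20.15 + 108 @ $20.85 = $14,337.75
Ending inventory: 209 @ $19.25 + 124 @ $20.85 = $6,608.65
Check: goods available $20,946.40 = COGS $14,337.75 + ending $6,608.65

COGS = $14,337.75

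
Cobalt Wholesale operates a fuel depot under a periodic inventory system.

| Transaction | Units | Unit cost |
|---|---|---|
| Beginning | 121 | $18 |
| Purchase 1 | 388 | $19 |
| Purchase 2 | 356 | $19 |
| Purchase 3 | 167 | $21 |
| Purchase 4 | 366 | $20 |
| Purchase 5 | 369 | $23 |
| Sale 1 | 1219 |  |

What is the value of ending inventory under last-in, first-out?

Sale 1 (1219) [LIFO — newest first]: 369 @ $23 + 366 @ $20 + 167 @ $21 + 317 @ $19 = $25,337
Ending inventory: 121 @ $18 + 388 @ $19 + 39 @ $19 = $10,291

Ending inventory = $10,291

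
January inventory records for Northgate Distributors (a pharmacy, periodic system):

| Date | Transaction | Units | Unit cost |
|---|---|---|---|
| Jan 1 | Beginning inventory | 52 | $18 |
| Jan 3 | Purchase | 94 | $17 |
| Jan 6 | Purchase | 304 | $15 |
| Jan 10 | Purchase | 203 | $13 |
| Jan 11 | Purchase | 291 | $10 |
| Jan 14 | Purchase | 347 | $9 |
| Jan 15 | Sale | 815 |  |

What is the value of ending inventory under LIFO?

Jan 15, 815 sold [LIFO — newest first]: 347 @ $9 + 291 @ $10 + 177 @ $13 = $8,334
Ending inventory: 52 @ $18 + 94 @ $17 + 304 @ $15 + 26 @ $13 = $7,432

Ending inventory = $7,432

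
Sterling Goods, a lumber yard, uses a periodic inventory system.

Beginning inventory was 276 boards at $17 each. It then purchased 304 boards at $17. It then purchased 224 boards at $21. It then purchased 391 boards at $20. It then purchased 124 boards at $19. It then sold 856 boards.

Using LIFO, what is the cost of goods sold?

COGS = $16,869

Sale 1 (856) [LIFO — newest first]: 124 @ $19 + 391 @ $20 + 224 @ $21 + 117 @ $17 = $16,869
Ending inventory: 276 @ $17 + 187 @ $17 = $7,871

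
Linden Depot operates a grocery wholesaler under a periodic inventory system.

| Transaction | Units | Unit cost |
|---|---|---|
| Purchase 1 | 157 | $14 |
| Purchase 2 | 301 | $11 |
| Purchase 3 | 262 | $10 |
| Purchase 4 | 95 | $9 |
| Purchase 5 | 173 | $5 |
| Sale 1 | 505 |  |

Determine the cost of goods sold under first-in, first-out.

Sale 1 (505) [FIFO — oldest first]: 157 @ $14 + 301 @ $11 + 47 @ $10 = $5,979
Ending inventory: 215 @ $10 + 95 @ $9 + 173 @ $5 = $3,870
Check: goods available $9,849 = COGS $5,979 + ending $3,870

COGS = $5,979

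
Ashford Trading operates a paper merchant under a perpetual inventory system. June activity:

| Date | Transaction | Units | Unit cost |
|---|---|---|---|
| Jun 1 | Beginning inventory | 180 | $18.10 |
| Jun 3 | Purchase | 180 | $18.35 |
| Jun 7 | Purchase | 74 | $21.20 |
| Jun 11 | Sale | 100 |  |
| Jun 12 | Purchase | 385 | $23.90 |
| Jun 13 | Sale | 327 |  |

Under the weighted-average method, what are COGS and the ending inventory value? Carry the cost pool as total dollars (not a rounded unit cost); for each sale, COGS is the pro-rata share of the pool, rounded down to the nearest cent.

COGS = $8,903.52; ending inventory = $8,427.78

After Jun 1: 180 on hand, pool $3,258.00 (≈ $18.1000 each)
After Jun 3: 360 on hand, pool $6,561.00 (≈ $18.2250 each)
After Jun 7: 434 on hand, pool $8,129.80 (≈ $18.7323 each)
Jun 11, sell 100: 100/434 × $8,129.80 → $1,873.22
After Jun 12: 719 on hand, pool $15,458.08 (≈ $21.4994 each)
Jun 13, sell 327: 327/719 × $15,458.08 → $7,030.30
Total COGS = $1,873.22 + $7,030.30 = $8,903.52
Ending inventory (cost pool remaining) = $8,427.78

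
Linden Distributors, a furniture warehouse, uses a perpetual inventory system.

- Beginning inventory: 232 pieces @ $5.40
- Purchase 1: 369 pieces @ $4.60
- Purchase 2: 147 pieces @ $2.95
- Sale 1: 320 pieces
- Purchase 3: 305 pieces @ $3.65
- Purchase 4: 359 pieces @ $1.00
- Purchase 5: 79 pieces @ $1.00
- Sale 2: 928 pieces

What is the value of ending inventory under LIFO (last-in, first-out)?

Sale 1 (320) [LIFO — newest first]: 147 @ $2.95 + 173 @ $4.60 = $1,229.45
Sale 2 (928) [LIFO — newest first]: 79 @ $1.00 + 359 @ $1.00 + 305 @ $3.65 + 185 @ $4.60 = $2,402.25
Total COGS = $1,229.45 + $2,402.25 = $3,631.70
Ending inventory: 232 @ $5.40 + 11 @ $4.60 = $1,303.40

Ending inventory = $1,303.40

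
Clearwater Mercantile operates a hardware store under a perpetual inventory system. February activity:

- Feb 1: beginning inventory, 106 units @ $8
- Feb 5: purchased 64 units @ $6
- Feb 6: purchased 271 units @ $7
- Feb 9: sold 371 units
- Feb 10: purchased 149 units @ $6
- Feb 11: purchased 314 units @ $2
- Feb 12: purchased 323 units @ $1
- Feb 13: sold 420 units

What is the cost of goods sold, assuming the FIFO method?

COGS = $4,425

Feb 9, 371 sold [FIFO — oldest first]: 106 @ $8 + 64 @ $6 + 201 @ $7 = $2,639
Feb 13, 420 sold [FIFO — oldest first]: 70 @ $7 + 149 @ $6 + 201 @ $2 = $1,786
Total COGS = $2,639 + $1,786 = $4,425
Ending inventory: 113 @ $2 + 323 @ $1 = $549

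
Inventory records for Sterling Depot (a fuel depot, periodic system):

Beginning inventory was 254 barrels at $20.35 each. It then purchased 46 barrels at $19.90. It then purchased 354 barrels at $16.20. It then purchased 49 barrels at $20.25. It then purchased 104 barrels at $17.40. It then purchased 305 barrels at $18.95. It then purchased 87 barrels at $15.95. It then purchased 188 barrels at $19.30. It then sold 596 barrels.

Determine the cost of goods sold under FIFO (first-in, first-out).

COGS = $10,879.50

Sale 1 (596) [FIFO — oldest first]: 254 @ $20.35 + 46 @ $19.90 + 296 @ $16.20 = $10,879.50
Ending inventory: 58 @ $16.20 + 49 @ $20.25 + 104 @ $17.40 + 305 @ $18.95 + 87 @ $15.95 + 188 @ $19.30 = $14,537.25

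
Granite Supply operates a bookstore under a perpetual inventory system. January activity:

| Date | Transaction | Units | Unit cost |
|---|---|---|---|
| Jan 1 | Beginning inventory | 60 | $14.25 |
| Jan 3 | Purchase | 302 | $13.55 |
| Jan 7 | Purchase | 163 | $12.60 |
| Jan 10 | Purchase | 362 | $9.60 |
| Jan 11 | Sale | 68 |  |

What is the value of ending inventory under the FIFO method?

Jan 11, 68 sold [FIFO — oldest first]: 60 @ $14.25 + 8 @ $13.55 = $963.40
Ending inventory: 294 @ $13.55 + 163 @ $12.60 + 362 @ $9.60 = $9,512.70

Ending inventory = $9,512.70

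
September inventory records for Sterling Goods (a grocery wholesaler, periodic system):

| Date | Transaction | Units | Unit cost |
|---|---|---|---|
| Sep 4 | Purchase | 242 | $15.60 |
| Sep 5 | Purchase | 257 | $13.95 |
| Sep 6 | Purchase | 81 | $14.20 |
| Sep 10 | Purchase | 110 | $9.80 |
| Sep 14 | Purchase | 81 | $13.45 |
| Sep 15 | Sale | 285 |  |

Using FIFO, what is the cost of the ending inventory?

Ending inventory = $6,302.95

Sep 15, 285 sold [FIFO — oldest first]: 242 @ $15.60 + 43 @ $13.95 = $4,375.05
Ending inventory: 214 @ $13.95 + 81 @ $14.20 + 110 @ $9.80 + 81 @ $13.45 = $6,302.95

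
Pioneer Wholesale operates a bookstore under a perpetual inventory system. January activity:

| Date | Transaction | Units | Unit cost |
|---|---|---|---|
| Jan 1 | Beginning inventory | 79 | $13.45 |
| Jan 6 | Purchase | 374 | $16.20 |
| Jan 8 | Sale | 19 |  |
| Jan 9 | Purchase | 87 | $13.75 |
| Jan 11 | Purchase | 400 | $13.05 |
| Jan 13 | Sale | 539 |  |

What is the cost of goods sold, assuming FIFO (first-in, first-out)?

Jan 8, 19 sold [FIFO — oldest first]: 19 @ $13.45 = $255.55
Jan 13, 539 sold [FIFO — oldest first]: 60 @ $13.45 + 374 @ $16.20 + 87 @ $13.75 + 18 @ $13.05 = $8,296.95
Total COGS = $255.55 + $8,296.95 = $8,552.50
Ending inventory: 382 @ $13.05 = $4,985.10
Check: goods available $13,537.60 = COGS $8,552.50 + ending $4,985.10

COGS = $8,552.50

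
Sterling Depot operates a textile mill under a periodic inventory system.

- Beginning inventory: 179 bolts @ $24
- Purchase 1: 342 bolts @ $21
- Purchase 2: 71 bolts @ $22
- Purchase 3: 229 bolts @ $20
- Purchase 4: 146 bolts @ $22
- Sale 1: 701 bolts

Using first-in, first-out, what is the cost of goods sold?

Sale 1 (701) [FIFO — oldest first]: 179 @ $24 + 342 @ $21 + 71 @ $22 + 109 @ $20 = $15,220
Ending inventory: 120 @ $20 + 146 @ $22 = $5,612

COGS = $15,220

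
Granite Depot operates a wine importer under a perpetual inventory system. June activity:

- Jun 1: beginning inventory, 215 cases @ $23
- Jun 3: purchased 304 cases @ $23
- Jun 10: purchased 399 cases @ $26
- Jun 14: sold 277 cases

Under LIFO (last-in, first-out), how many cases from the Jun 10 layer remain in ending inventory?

122

Jun 14, 277 sold [LIFO — newest first]: 277 @ $26 = $7,202
Ending inventory: 215 @ $23 + 304 @ $23 + 122 @ $26 = $15,109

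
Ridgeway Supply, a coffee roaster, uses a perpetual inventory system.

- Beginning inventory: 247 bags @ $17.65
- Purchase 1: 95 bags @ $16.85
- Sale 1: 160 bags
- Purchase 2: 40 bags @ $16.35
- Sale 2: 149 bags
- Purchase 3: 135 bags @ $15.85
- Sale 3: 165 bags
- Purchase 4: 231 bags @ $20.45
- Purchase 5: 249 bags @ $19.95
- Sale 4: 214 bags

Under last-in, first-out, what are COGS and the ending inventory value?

Sale 1 (160) [LIFO — newest first]: 95 @ $16.85 + 65 @ $17.65 = $2,748.00
Sale 2 (149) [LIFO — newest first]: 40 @ $16.35 + 109 @ $17.65 = $2,577.85
Sale 3 (165) [LIFO — newest first]: 135 @ $15.85 + 30 @ $17.65 = $2,669.25
Sale 4 (214) [LIFO — newest first]: 214 @ $19.95 = $4,269.30
Total COGS = $2,748.00 + $2,577.85 + $2,669.25 + $4,269.30 = $12,264.40
Ending inventory: 43 @ $17.65 + 231 @ $20.45 + 35 @ $19.95 = $6,181.15

COGS = $12,264.40; ending inventory = $6,181.15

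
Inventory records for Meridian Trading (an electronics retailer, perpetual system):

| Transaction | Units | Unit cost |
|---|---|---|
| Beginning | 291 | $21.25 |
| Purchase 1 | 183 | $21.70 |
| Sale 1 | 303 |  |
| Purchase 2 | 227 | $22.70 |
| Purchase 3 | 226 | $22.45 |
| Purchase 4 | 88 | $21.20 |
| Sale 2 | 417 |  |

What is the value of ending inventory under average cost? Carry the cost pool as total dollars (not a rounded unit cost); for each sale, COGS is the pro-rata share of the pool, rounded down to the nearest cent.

After Beginning: 291 on hand, pool $6,183.75 (≈ $21.2500 each)
After Purchase 1: 474 on hand, pool $10,154.85 (≈ $21.4237 each)
Sale 1, sell 303: 303/474 × $10,154.85 → $6,491.39
After Purchase 2: 398 on hand, pool $8,816.36 (≈ $22.1517 each)
After Purchase 3: 624 on hand, pool $13,890.06 (≈ $22.2597 each)
After Purchase 4: 712 on hand, pool $15,755.66 (≈ $22.1287 each)
Sale 2, sell 417: 417/712 × $15,755.66 → $9,227.68
Total COGS = $6,491.39 + $9,227.68 = $15,719.07
Ending inventory (cost pool remaining) = $6,527.98

Ending inventory = $6,527.98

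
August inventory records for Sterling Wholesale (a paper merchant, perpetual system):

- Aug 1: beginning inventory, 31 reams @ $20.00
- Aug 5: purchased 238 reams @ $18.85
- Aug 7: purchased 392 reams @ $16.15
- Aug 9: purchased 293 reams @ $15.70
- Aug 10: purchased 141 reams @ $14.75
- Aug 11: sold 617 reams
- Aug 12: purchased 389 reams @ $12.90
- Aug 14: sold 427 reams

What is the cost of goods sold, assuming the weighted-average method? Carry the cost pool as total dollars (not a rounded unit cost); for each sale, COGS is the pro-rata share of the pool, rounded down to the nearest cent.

After Aug 1: 31 on hand, pool $620.00 (≈ $20.0000 each)
After Aug 5: 269 on hand, pool $5,106.30 (≈ $18.9825 each)
After Aug 7: 661 on hand, pool $11,437.10 (≈ $17.3027 each)
After Aug 9: 954 on hand, pool $16,037.20 (≈ $16.8105 each)
After Aug 10: 1095 on hand, pool $18,116.95 (≈ $16.5452 each)
Aug 11, sell 617: 617/1095 × $18,116.95 → $10,208.36
After Aug 12: 867 on hand, pool $12,926.69 (≈ $14.9097 each)
Aug 14, sell 427: 427/867 × $12,926.69 → $6,366.43
Total COGS = $10,208.36 + $6,366.43 = $16,574.79
Ending inventory (cost pool remaining) = $6,560.26

COGS = $16,574.79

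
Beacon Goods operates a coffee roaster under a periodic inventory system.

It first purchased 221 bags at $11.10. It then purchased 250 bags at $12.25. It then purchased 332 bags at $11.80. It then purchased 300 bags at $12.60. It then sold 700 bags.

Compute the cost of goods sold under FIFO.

Sale 1 (700) [FIFO — oldest first]: 221 @ $11.10 + 250 @ $12.25 + 229 @ $11.80 = $8,217.80
Ending inventory: 103 @ $11.80 + 300 @ $12.60 = $4,995.40
Check: goods available $13,213.20 = COGS $8,217.80 + ending $4,995.40

COGS = $8,217.80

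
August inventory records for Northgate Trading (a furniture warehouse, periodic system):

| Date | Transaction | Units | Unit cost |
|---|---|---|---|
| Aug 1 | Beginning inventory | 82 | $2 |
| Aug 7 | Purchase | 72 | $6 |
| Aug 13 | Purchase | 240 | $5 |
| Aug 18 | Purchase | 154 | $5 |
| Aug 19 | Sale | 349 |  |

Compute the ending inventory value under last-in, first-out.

Aug 19, 349 sold [LIFO — newest first]: 154 @ $5 + 195 @ $5 = $1,745
Ending inventory: 82 @ $2 + 72 @ $6 + 45 @ $5 = $821

Ending inventory = $821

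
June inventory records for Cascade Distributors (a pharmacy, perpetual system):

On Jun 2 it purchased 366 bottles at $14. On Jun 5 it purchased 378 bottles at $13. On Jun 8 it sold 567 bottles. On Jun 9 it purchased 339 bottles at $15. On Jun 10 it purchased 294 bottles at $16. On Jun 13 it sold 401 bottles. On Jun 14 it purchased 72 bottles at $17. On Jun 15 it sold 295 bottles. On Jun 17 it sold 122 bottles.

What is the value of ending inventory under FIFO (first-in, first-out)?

Ending inventory = $1,088

Jun 8, 567 sold [FIFO — oldest first]: 366 @ $14 + 201 @ $13 = $7,737
Jun 13, 401 sold [FIFO — oldest first]: 177 @ $13 + 224 @ $15 = $5,661
Jun 15, 295 sold [FIFO — oldest first]: 115 @ $15 + 180 @ $16 = $4,605
Jun 17, 122 sold [FIFO — oldest first]: 114 @ $16 + 8 @ $17 = $1,960
Total COGS = $7,737 + $5,661 + $4,605 + $1,960 = $19,963
Ending inventory: 64 @ $17 = $1,088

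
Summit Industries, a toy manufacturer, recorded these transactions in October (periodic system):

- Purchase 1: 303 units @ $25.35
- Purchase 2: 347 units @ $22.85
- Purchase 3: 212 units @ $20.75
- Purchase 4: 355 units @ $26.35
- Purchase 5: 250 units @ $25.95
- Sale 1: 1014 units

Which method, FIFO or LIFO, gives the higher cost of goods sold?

FIFO COGS: 303 @ $25.35 + 347 @ $22.85 + 212 @ $20.75 + 152 @ $26.35 = $24,014.20
LIFO COGS: 250 @ $25.95 + 355 @ $26.35 + 212 @ $20.75 + 197 @ $22.85 = $24,742.20

LIFO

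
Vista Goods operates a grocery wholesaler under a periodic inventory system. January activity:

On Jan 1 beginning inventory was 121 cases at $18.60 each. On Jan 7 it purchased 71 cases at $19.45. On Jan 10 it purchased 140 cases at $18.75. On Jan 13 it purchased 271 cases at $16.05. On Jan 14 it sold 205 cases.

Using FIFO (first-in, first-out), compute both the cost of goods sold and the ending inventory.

COGS = $3,875.30; ending inventory = $6,730.80

Jan 14, 205 sold [FIFO — oldest first]: 121 @ $18.60 + 71 @ $19.45 + 13 @ $18.75 = $3,875.30
Ending inventory: 127 @ $18.75 + 271 @ $16.05 = $6,730.80
Check: goods available $10,606.10 = COGS $3,875.30 + ending $6,730.80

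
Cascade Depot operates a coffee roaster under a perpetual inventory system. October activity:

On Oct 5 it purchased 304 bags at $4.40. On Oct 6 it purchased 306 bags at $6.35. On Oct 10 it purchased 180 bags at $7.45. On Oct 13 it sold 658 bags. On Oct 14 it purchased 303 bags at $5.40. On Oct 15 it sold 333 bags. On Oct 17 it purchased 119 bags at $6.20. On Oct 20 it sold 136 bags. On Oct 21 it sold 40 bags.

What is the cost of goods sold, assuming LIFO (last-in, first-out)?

Oct 13, 658 sold [LIFO — newest first]: 180 @ $7.45 + 306 @ $6.35 + 172 @ $4.40 = $4,040.90
Oct 15, 333 sold [LIFO — newest first]: 303 @ $5.40 + 30 @ $4.40 = $1,768.20
Oct 20, 136 sold [LIFO — newest first]: 119 @ $6.20 + 17 @ $4.40 = $812.60
Oct 21, 40 sold [LIFO — newest first]: 40 @ $4.40 = $176.00
Total COGS = $4,040.90 + $1,768.20 + $812.60 + $176.00 = $6,797.70
Ending inventory: 45 @ $4.40 = $198.00

COGS = $6,797.70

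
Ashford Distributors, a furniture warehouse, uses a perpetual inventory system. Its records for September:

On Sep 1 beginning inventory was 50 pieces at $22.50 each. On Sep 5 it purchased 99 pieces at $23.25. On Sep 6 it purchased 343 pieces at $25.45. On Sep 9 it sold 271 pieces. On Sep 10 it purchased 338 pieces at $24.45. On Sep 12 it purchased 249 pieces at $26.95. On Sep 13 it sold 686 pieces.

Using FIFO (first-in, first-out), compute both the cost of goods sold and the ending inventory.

COGS = $23,842.85; ending inventory = $3,287.90

Sep 9, 271 sold [FIFO — oldest first]: 50 @ $22.50 + 99 @ $23.25 + 122 @ $25.45 = $6,531.65
Sep 13, 686 sold [FIFO — oldest first]: 221 @ $25.45 + 338 @ $24.45 + 127 @ $26.95 = $17,311.20
Total COGS = $6,531.65 + $17,311.20 = $23,842.85
Ending inventory: 122 @ $26.95 = $3,287.90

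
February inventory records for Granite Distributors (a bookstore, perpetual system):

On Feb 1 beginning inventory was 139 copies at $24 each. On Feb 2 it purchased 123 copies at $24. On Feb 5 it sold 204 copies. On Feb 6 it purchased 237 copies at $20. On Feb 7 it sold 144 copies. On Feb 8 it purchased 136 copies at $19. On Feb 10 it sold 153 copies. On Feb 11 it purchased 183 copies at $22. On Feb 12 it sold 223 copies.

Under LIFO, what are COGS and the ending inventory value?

COGS = $15,526; ending inventory = $2,112

Feb 5, 204 sold [LIFO — newest first]: 123 @ $24 + 81 @ $24 = $4,896
Feb 7, 144 sold [LIFO — newest first]: 144 @ $20 = $2,880
Feb 10, 153 sold [LIFO — newest first]: 136 @ $19 + 17 @ $20 = $2,924
Feb 12, 223 sold [LIFO — newest first]: 183 @ $22 + 40 @ $20 = $4,826
Total COGS = $4,896 + $2,880 + $2,924 + $4,826 = $15,526
Ending inventory: 58 @ $24 + 36 @ $20 = $2,112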